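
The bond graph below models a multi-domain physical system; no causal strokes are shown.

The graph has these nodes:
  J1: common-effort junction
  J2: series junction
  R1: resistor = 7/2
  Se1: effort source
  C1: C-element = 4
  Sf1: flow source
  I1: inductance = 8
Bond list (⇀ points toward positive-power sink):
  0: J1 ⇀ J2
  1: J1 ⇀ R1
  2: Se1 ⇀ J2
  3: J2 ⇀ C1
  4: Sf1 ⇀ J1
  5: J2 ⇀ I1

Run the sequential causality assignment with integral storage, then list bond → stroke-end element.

#0 →J2
#1 →J1
#2 →J2
#3 →J2
#4 →Sf1
#5 →I1

#2 stroke at J2  (Se1 fixes effort; stroke away)
#4 stroke at Sf1  (Sf1 (Sf) sets flow on bond)
#3 stroke at J2  (C1 integral (e out))
#5 stroke at I1  (I1 integral (f out))
#0 stroke at J2  (J2 flow already set via bond 5)
#1 stroke at J1  (only one effort-in slot at J1)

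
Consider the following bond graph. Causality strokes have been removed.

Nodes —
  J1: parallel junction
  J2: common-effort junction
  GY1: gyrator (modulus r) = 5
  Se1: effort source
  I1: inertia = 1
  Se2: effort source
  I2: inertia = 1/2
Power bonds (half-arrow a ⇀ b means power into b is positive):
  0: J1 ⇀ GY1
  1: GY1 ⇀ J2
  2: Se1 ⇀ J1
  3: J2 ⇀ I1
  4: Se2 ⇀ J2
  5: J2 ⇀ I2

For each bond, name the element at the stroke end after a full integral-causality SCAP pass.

bond 2 →J1  (Se1: effort source, stroke at far end)
bond 4 →J2  (source Se2 imposes e)
bond 0 →GY1  (J1 effort already set via bond 2)
bond 1 →GY1  (J2 effort already set via bond 4)
bond 3 →I1  (J2: bond 4 brought effort, rest push out)
bond 5 →I2  (0-jn J2 has e-setter on 4)

b0 stroke at GY1
b1 stroke at GY1
b2 stroke at J1
b3 stroke at I1
b4 stroke at J2
b5 stroke at I2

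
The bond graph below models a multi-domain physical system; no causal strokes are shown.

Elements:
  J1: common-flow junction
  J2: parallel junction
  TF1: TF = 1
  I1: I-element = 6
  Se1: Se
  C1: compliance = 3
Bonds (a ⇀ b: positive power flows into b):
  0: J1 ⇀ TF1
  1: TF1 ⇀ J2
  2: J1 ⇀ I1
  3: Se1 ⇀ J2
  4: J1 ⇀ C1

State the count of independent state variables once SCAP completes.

2  (C1, I1 all integral)

β3 stroke at J2  (Se1 fixes effort; stroke away)
β1 stroke at TF1  (J2 effort already set via bond 3)
β0 stroke at J1  (TF TF1: opposite of bond 1)
β2 stroke at I1  (prefer integral on I1)
β4 stroke at J1  (J1: bond 2 brought flow, rest push out)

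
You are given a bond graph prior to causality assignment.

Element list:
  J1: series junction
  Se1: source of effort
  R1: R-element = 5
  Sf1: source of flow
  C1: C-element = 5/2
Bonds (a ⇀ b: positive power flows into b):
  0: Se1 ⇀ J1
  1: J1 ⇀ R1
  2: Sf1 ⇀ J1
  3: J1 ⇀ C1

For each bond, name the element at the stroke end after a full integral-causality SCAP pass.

#0 |J1  (source Se1 imposes e)
#2 |Sf1  (Sf1 (Sf) sets flow on bond)
#1 |J1  (J1: bond 2 brought flow, rest push out)
#3 |J1  (J1: bond 2 brought flow, rest push out)

#0 stroke→J1
#1 stroke→J1
#2 stroke→Sf1
#3 stroke→J1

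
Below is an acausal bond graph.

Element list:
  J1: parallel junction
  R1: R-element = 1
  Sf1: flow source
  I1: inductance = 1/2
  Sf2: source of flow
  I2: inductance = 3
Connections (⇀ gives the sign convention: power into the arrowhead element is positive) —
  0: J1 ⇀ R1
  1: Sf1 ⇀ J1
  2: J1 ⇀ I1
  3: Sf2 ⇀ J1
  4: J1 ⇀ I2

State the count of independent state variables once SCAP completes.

2  (I1, I2 all integral)

b1 →Sf1  (Sf1: flow source, stroke at near end)
b3 →Sf2  (Sf2 fixes flow; stroke at Sf2)
b2 →I1  (I1 outputs flow p/I1)
b4 →I2  (I2: I, integral causality)
b0 →J1  (J1 needs exactly one e-in)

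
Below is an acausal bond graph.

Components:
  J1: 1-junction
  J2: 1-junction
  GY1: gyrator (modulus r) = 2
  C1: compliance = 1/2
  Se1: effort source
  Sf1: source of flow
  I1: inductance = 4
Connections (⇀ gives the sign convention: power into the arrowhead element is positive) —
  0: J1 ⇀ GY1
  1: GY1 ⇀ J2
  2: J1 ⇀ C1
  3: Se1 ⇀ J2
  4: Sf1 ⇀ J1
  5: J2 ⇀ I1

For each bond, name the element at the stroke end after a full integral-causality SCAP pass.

β3 |J2  (Se1: effort source, stroke at far end)
β4 |Sf1  (source Sf1 imposes f)
β0 |J1  (common-f at J1 fixed by 4)
β2 |J1  (J1: bond 4 brought flow, rest push out)
β1 |J2  (GY1 both-in/both-out from 0)
β5 |I1  (closing 1-jn rule on J2)

β0 →J1
β1 →J2
β2 →J1
β3 →J2
β4 →Sf1
β5 →I1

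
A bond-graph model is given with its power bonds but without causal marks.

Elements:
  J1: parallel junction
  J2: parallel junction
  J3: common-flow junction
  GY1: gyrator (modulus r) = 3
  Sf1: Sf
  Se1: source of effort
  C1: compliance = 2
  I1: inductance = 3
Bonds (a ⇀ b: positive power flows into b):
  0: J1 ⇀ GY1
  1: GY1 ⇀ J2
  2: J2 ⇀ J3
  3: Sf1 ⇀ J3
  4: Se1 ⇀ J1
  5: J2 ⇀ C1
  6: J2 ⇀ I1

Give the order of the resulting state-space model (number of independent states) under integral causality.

2  (C1, I1 all integral)

β3 stroke at Sf1  (Sf1 (Sf) sets flow on bond)
β4 stroke at J1  (source Se1 imposes e)
β0 stroke at GY1  (J1: bond 4 brought effort, rest push out)
β2 stroke at J3  (1-jn J3 has f-setter on 3)
β1 stroke at GY1  (GY GY1: same side as bond 0)
β5 stroke at J2  (C1 outputs effort q/C1)
β6 stroke at I1  (common-e at J2 fixed by 5)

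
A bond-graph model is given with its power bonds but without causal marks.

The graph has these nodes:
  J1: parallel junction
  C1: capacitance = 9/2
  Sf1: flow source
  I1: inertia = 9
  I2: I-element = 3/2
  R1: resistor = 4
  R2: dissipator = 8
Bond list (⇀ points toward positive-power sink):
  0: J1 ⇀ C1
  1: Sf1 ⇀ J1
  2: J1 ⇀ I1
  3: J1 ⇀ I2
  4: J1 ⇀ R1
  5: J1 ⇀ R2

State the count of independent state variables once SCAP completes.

3  (C1, I1, I2 all integral)

b1 stroke at Sf1  (Sf1 fixes flow; stroke at Sf1)
b0 stroke at J1  (C1 outputs effort q/C1)
b2 stroke at I1  (J1: bond 0 brought effort, rest push out)
b3 stroke at I2  (J1 effort already set via bond 0)
b4 stroke at R1  (0-jn J1 has e-setter on 0)
b5 stroke at R2  (0-jn J1 has e-setter on 0)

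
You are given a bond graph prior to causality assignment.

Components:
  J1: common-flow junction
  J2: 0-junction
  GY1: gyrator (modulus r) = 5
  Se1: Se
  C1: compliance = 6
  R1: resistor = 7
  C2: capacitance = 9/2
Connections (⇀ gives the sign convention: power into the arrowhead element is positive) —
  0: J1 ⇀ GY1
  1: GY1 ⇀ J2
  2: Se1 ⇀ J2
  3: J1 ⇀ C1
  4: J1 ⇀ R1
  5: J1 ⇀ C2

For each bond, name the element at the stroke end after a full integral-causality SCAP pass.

bond 0 stroke at GY1
bond 1 stroke at GY1
bond 2 stroke at J2
bond 3 stroke at J1
bond 4 stroke at J1
bond 5 stroke at J1

bond 2 →J2  (source Se1 imposes e)
bond 1 →GY1  (J2 effort already set via bond 2)
bond 0 →GY1  (GY1 both-in/both-out from 1)
bond 3 →J1  (common-f at J1 fixed by 0)
bond 4 →J1  (J1: bond 0 brought flow, rest push out)
bond 5 →J1  (1-jn J1 has f-setter on 0)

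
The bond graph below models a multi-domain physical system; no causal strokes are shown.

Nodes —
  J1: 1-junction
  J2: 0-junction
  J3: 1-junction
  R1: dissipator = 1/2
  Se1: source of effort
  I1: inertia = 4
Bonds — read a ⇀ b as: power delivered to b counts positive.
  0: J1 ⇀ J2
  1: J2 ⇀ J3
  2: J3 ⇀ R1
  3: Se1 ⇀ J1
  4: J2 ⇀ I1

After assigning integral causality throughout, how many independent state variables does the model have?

#3 →J1  (source Se1 imposes e)
#0 →J2  (J1: last free bond brings flow in)
#1 →J3  (J2: bond 0 brought effort, rest push out)
#4 →I1  (common-e at J2 fixed by 0)
#2 →R1  (J3 needs exactly one f-in)

1  (I1 all integral)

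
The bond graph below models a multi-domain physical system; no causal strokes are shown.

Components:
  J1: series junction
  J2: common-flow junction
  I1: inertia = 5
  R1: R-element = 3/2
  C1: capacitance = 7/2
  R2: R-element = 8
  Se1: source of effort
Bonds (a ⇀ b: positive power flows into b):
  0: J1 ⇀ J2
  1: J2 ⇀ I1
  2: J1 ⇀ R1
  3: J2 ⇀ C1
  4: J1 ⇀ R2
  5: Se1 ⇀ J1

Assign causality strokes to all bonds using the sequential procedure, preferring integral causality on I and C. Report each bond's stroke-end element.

#5 |J1  (Se1: effort source, stroke at far end)
#1 |I1  (I1 integral (f out))
#0 |J2  (J2 flow already set via bond 1)
#3 |J2  (common-f at J2 fixed by 1)
#2 |J1  (1-jn J1 has f-setter on 0)
#4 |J1  (J1: bond 0 brought flow, rest push out)

#0 stroke at J2
#1 stroke at I1
#2 stroke at J1
#3 stroke at J2
#4 stroke at J1
#5 stroke at J1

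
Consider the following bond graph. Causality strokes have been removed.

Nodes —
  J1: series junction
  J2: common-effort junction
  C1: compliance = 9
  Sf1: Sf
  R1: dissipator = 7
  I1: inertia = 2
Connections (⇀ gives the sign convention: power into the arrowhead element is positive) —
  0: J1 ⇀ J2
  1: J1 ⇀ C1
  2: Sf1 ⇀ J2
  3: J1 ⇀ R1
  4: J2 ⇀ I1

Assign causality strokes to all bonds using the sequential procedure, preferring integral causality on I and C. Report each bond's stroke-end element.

β0 stroke at J2
β1 stroke at J1
β2 stroke at Sf1
β3 stroke at J1
β4 stroke at I1

b2 →Sf1  (Sf1 fixes flow; stroke at Sf1)
b1 →J1  (prefer integral on C1)
b4 →I1  (I1 outputs flow p/I1)
b0 →J2  (J2 needs exactly one e-in)
b3 →J1  (J1: bond 0 brought flow, rest push out)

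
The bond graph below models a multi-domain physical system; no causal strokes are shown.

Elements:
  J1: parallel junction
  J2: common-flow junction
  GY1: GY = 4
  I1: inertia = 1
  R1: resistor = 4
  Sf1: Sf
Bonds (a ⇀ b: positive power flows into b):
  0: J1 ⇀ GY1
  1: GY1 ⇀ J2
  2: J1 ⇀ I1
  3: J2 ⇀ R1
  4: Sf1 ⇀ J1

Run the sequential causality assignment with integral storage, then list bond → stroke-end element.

β4 |Sf1  (source Sf1 imposes f)
β2 |I1  (prefer integral on I1)
β0 |J1  (closing 0-jn rule on J1)
β1 |J2  (GY GY1: same side as bond 0)
β3 |R1  (closing 1-jn rule on J2)

β0 stroke at J1
β1 stroke at J2
β2 stroke at I1
β3 stroke at R1
β4 stroke at Sf1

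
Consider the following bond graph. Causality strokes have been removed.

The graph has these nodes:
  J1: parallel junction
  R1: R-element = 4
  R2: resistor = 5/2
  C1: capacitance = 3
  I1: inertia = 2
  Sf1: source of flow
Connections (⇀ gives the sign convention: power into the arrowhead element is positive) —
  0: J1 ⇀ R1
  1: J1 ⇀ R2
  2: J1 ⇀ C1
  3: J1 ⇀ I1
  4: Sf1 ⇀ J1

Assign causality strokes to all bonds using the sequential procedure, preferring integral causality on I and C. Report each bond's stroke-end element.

bond 0 →R1
bond 1 →R2
bond 2 →J1
bond 3 →I1
bond 4 →Sf1

#4 |Sf1  (Sf1 fixes flow; stroke at Sf1)
#2 |J1  (C1: C, integral causality)
#0 |R1  (J1 effort already set via bond 2)
#1 |R2  (common-e at J1 fixed by 2)
#3 |I1  (0-jn J1 has e-setter on 2)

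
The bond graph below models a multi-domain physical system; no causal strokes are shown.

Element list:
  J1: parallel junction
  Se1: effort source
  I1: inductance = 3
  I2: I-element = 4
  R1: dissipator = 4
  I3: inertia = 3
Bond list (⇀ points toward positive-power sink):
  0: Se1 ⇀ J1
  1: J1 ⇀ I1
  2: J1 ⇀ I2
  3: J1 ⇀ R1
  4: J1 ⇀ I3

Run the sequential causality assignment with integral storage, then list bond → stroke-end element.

#0 |J1  (Se1 fixes effort; stroke away)
#1 |I1  (0-jn J1 has e-setter on 0)
#2 |I2  (common-e at J1 fixed by 0)
#3 |R1  (0-jn J1 has e-setter on 0)
#4 |I3  (0-jn J1 has e-setter on 0)

#0 →J1
#1 →I1
#2 →I2
#3 →R1
#4 →I3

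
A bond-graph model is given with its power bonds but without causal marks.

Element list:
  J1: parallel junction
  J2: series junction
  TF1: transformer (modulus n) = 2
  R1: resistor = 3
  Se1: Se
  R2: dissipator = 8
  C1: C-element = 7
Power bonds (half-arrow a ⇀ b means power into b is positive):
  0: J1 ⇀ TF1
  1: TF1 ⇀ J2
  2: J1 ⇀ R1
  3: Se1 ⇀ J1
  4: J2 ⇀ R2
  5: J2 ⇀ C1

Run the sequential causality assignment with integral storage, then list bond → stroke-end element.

b0 stroke→TF1
b1 stroke→J2
b2 stroke→R1
b3 stroke→J1
b4 stroke→R2
b5 stroke→J2

β3 →J1  (Se1 fixes effort; stroke away)
β0 →TF1  (J1: bond 3 brought effort, rest push out)
β2 →R1  (common-e at J1 fixed by 3)
β1 →J2  (TF1 one-in-one-out from 0)
β5 →J2  (C1 integral (e out))
β4 →R2  (closing 1-jn rule on J2)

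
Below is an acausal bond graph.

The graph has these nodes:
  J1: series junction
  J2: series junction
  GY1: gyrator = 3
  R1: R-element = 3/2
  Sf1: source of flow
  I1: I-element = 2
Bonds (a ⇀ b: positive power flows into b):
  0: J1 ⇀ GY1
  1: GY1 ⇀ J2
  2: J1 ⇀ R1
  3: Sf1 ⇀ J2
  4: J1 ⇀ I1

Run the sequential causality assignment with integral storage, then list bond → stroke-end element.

b0 →J1
b1 →J2
b2 →J1
b3 →Sf1
b4 →I1

β3 →Sf1  (Sf1 (Sf) sets flow on bond)
β1 →J2  (1-jn J2 has f-setter on 3)
β0 →J1  (GY1 both-in/both-out from 1)
β4 →I1  (prefer integral on I1)
β2 →J1  (J1 flow already set via bond 4)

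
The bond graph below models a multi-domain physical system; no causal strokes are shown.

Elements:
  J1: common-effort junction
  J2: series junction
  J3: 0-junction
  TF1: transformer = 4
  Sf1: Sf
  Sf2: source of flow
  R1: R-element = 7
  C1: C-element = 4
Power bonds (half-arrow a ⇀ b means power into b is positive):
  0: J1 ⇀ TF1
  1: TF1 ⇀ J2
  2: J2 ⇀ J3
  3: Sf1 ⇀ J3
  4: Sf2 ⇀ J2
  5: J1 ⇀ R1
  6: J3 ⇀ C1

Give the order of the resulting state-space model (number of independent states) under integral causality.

1  (C1 all integral)

bond 3 →Sf1  (Sf1 (Sf) sets flow on bond)
bond 4 →Sf2  (Sf2 fixes flow; stroke at Sf2)
bond 1 →J2  (J2: bond 4 brought flow, rest push out)
bond 2 →J2  (J2: bond 4 brought flow, rest push out)
bond 6 →J3  (only one effort-in slot at J3)
bond 0 →TF1  (through TF1, causality passes straight; one stroke at TF1)
bond 5 →J1  (only one effort-in slot at J1)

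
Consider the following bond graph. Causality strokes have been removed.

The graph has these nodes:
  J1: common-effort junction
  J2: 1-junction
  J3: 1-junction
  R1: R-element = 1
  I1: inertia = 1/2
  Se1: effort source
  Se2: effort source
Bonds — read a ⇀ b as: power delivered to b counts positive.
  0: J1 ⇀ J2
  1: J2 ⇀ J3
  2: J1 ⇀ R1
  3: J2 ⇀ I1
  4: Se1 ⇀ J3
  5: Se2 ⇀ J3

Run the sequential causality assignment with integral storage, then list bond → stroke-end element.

#4 |J3  (Se1: effort source, stroke at far end)
#5 |J3  (Se2: effort source, stroke at far end)
#1 |J2  (closing 1-jn rule on J3)
#3 |I1  (I1 integral (f out))
#0 |J2  (common-f at J2 fixed by 3)
#2 |J1  (only one effort-in slot at J1)

bond 0 |J2
bond 1 |J2
bond 2 |J1
bond 3 |I1
bond 4 |J3
bond 5 |J3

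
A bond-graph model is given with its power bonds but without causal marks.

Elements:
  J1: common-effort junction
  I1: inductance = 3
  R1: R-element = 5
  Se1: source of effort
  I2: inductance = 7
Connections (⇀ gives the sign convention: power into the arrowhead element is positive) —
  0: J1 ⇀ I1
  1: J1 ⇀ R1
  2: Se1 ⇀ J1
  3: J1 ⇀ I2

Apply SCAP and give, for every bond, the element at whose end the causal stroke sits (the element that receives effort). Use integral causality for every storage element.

b0 |I1
b1 |R1
b2 |J1
b3 |I2

b2 stroke at J1  (source Se1 imposes e)
b0 stroke at I1  (common-e at J1 fixed by 2)
b1 stroke at R1  (0-jn J1 has e-setter on 2)
b3 stroke at I2  (common-e at J1 fixed by 2)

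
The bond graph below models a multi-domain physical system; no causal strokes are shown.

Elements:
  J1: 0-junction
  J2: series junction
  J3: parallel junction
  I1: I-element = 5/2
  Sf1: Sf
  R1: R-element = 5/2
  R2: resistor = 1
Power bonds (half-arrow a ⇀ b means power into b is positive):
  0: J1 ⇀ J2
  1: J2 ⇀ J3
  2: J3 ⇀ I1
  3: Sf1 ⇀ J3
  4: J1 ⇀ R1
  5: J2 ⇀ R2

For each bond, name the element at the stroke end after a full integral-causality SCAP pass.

β0 stroke→J2
β1 stroke→J3
β2 stroke→I1
β3 stroke→Sf1
β4 stroke→J1
β5 stroke→J2

β3 stroke→Sf1  (Sf1 fixes flow; stroke at Sf1)
β2 stroke→I1  (I1 outputs flow p/I1)
β1 stroke→J3  (J3 needs exactly one e-in)
β0 stroke→J2  (1-jn J2 has f-setter on 1)
β5 stroke→J2  (J2 flow already set via bond 1)
β4 stroke→J1  (closing 0-jn rule on J1)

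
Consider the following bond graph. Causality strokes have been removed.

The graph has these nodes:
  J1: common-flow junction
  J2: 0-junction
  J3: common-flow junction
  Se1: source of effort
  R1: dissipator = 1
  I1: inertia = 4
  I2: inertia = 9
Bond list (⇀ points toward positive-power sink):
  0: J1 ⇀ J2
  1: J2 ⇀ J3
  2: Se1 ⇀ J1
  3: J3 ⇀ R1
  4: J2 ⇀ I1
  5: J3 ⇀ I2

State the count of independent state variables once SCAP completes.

2  (I1, I2 all integral)

bond 2 →J1  (source Se1 imposes e)
bond 0 →J2  (closing 1-jn rule on J1)
bond 1 →J3  (J2: bond 0 brought effort, rest push out)
bond 4 →I1  (J2 effort already set via bond 0)
bond 5 →I2  (prefer integral on I2)
bond 3 →J3  (1-jn J3 has f-setter on 5)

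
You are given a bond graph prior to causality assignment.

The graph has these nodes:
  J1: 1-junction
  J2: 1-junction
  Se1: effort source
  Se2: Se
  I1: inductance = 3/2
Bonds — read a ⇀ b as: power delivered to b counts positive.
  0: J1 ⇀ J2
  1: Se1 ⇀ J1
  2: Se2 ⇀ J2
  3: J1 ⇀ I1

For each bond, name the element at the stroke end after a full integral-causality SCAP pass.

β0 stroke at J1
β1 stroke at J1
β2 stroke at J2
β3 stroke at I1

bond 1 |J1  (Se1 fixes effort; stroke away)
bond 2 |J2  (Se2 fixes effort; stroke away)
bond 0 |J1  (closing 1-jn rule on J2)
bond 3 |I1  (J1: last free bond brings flow in)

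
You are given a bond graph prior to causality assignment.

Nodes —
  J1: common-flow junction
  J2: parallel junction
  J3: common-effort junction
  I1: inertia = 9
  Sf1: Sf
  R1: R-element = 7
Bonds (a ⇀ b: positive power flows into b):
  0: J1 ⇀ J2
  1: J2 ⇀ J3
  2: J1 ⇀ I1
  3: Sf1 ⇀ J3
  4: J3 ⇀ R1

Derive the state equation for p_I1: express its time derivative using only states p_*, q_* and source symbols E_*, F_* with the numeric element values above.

dp_I1/dt = -7*F_Sf1 - 7*p_I1/9

β3 stroke at Sf1  (Sf1 fixes flow; stroke at Sf1)
β2 stroke at I1  (I1 integral (f out))
β0 stroke at J1  (common-f at J1 fixed by 2)
β1 stroke at J2  (only one effort-in slot at J2)
β4 stroke at J3  (only one effort-in slot at J3)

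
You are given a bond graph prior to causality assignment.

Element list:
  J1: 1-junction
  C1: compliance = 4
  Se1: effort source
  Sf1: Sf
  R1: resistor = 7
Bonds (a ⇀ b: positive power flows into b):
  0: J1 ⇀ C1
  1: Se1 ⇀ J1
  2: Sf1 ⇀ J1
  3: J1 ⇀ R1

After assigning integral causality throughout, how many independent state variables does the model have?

bond 1 stroke at J1  (Se1 (Se) sets effort on bond)
bond 2 stroke at Sf1  (Sf1 (Sf) sets flow on bond)
bond 0 stroke at J1  (common-f at J1 fixed by 2)
bond 3 stroke at J1  (J1 flow already set via bond 2)

1  (C1 all integral)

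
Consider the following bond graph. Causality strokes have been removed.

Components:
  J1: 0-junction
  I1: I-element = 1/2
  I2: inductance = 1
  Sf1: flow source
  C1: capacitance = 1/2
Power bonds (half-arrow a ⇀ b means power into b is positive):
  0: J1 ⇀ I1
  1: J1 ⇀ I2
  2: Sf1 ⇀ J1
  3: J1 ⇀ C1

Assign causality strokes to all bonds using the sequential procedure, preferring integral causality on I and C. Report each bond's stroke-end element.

bond 0 →I1
bond 1 →I2
bond 2 →Sf1
bond 3 →J1

β2 stroke→Sf1  (Sf1 fixes flow; stroke at Sf1)
β0 stroke→I1  (I1 integral (f out))
β1 stroke→I2  (I2 integral (f out))
β3 stroke→J1  (J1: last free bond brings effort in)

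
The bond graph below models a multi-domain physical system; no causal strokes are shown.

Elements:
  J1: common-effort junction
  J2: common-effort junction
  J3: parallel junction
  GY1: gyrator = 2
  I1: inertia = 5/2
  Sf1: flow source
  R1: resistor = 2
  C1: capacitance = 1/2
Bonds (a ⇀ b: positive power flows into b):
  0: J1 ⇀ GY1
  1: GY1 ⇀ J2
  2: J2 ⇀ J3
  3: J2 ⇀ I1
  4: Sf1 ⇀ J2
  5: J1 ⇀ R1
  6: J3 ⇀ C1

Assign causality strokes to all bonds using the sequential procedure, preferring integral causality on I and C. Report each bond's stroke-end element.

b4 |Sf1  (Sf1 fixes flow; stroke at Sf1)
b3 |I1  (I1 integral (f out))
b6 |J3  (C1 integral (e out))
b2 |J2  (common-e at J3 fixed by 6)
b1 |GY1  (J2 effort already set via bond 2)
b0 |GY1  (GY1: gyrator matches bond 1)
b5 |J1  (closing 0-jn rule on J1)

b0 |GY1
b1 |GY1
b2 |J2
b3 |I1
b4 |Sf1
b5 |J1
b6 |J3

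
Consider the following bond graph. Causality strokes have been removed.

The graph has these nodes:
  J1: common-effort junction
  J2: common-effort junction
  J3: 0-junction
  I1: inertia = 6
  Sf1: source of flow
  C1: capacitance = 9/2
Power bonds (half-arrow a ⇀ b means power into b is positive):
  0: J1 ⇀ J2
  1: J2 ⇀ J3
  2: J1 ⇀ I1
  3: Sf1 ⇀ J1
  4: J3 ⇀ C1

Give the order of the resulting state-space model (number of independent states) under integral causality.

β3 stroke at Sf1  (Sf1 fixes flow; stroke at Sf1)
β2 stroke at I1  (I1 integral (f out))
β0 stroke at J1  (J1 needs exactly one e-in)
β1 stroke at J2  (J2: last free bond brings effort in)
β4 stroke at J3  (J3 needs exactly one e-in)

2  (C1, I1 all integral)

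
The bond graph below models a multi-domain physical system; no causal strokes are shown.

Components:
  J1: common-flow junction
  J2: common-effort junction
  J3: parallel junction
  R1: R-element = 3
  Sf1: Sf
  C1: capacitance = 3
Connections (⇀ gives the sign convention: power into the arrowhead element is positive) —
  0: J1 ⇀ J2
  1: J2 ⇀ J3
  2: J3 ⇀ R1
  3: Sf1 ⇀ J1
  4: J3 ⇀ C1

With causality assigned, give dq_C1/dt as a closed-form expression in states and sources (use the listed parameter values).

bond 3 stroke at Sf1  (Sf1 (Sf) sets flow on bond)
bond 0 stroke at J1  (common-f at J1 fixed by 3)
bond 1 stroke at J2  (J2: last free bond brings effort in)
bond 4 stroke at J3  (C1 integral (e out))
bond 2 stroke at R1  (J3: bond 4 brought effort, rest push out)

dq_C1/dt = F_Sf1 - q_C1/9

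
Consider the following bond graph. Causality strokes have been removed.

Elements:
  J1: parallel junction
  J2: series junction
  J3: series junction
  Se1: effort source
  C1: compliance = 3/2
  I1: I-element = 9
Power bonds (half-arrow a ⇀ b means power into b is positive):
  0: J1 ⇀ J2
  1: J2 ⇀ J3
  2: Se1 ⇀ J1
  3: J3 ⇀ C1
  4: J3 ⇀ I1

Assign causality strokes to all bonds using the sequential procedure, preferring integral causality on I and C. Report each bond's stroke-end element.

b0 stroke→J2
b1 stroke→J3
b2 stroke→J1
b3 stroke→J3
b4 stroke→I1

β2 →J1  (Se1: effort source, stroke at far end)
β0 →J2  (common-e at J1 fixed by 2)
β1 →J3  (J2: last free bond brings flow in)
β3 →J3  (C1 integral (e out))
β4 →I1  (J3 needs exactly one f-in)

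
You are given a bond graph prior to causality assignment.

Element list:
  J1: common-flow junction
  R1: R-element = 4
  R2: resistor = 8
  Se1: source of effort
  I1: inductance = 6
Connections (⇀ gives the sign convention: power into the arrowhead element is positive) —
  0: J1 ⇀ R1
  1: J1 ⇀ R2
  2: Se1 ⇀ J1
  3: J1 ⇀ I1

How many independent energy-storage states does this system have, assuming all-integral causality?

β2 stroke at J1  (Se1: effort source, stroke at far end)
β3 stroke at I1  (I1 outputs flow p/I1)
β0 stroke at J1  (common-f at J1 fixed by 3)
β1 stroke at J1  (common-f at J1 fixed by 3)

1  (I1 all integral)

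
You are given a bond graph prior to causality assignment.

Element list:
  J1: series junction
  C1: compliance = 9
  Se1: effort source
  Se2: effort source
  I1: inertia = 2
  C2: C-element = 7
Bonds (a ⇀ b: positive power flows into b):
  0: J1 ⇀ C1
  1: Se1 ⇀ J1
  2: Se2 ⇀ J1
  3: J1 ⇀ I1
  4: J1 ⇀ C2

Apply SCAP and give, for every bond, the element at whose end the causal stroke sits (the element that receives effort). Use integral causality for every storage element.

bond 0 stroke→J1
bond 1 stroke→J1
bond 2 stroke→J1
bond 3 stroke→I1
bond 4 stroke→J1

#1 stroke→J1  (source Se1 imposes e)
#2 stroke→J1  (source Se2 imposes e)
#0 stroke→J1  (prefer integral on C1)
#3 stroke→I1  (I1 integral (f out))
#4 stroke→J1  (common-f at J1 fixed by 3)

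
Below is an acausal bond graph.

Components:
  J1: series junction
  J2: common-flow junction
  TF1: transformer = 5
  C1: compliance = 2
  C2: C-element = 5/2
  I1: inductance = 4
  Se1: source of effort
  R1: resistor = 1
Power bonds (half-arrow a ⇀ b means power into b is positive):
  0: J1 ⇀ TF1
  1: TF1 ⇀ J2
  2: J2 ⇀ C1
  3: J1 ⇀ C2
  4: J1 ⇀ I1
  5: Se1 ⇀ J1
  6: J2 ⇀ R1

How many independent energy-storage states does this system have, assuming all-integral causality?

β5 stroke at J1  (Se1: effort source, stroke at far end)
β2 stroke at J2  (C1 integral (e out))
β3 stroke at J1  (C2 integral (e out))
β4 stroke at I1  (I1 outputs flow p/I1)
β0 stroke at J1  (common-f at J1 fixed by 4)
β1 stroke at TF1  (TF1: transformer flips bond 0)
β6 stroke at J2  (J2: bond 1 brought flow, rest push out)

3  (C1, C2, I1 all integral)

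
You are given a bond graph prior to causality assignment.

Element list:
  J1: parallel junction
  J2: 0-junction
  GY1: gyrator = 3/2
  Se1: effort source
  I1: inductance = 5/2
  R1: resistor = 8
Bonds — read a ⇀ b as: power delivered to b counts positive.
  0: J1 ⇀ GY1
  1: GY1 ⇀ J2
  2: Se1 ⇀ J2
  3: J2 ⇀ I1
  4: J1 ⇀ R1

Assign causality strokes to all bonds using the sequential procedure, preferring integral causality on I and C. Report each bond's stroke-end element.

b2 |J2  (source Se1 imposes e)
b1 |GY1  (common-e at J2 fixed by 2)
b3 |I1  (J2: bond 2 brought effort, rest push out)
b0 |GY1  (GY1: gyrator matches bond 1)
b4 |J1  (J1 needs exactly one e-in)

β0 stroke at GY1
β1 stroke at GY1
β2 stroke at J2
β3 stroke at I1
β4 stroke at J1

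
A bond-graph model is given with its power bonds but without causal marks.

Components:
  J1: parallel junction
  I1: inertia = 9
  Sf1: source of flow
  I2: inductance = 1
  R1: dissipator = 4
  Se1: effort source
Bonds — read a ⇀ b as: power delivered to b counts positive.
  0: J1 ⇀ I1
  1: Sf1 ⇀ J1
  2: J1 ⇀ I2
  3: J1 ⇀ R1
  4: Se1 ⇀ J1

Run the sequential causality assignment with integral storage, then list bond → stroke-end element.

bond 0 stroke at I1
bond 1 stroke at Sf1
bond 2 stroke at I2
bond 3 stroke at R1
bond 4 stroke at J1

b1 →Sf1  (Sf1: flow source, stroke at near end)
b4 →J1  (Se1 fixes effort; stroke away)
b0 →I1  (0-jn J1 has e-setter on 4)
b2 →I2  (common-e at J1 fixed by 4)
b3 →R1  (J1 effort already set via bond 4)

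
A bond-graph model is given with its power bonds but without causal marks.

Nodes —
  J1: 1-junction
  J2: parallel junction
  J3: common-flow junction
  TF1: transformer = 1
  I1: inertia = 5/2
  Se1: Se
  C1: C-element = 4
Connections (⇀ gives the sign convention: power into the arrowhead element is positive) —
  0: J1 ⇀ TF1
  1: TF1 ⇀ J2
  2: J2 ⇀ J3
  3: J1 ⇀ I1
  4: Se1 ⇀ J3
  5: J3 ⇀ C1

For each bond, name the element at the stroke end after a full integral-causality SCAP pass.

#4 stroke→J3  (source Se1 imposes e)
#3 stroke→I1  (I1: I, integral causality)
#0 stroke→J1  (J1: bond 3 brought flow, rest push out)
#1 stroke→TF1  (TF1: transformer flips bond 0)
#2 stroke→J2  (only one effort-in slot at J2)
#5 stroke→J3  (1-jn J3 has f-setter on 2)

β0 stroke at J1
β1 stroke at TF1
β2 stroke at J2
β3 stroke at I1
β4 stroke at J3
β5 stroke at J3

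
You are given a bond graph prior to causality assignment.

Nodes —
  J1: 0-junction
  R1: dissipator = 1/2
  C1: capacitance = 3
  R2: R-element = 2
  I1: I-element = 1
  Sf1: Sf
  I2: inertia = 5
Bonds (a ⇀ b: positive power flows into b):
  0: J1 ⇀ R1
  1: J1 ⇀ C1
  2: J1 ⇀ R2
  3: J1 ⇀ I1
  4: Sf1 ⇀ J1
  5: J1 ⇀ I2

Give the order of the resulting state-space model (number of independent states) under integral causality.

3  (C1, I1, I2 all integral)

β4 stroke→Sf1  (source Sf1 imposes f)
β1 stroke→J1  (C1 outputs effort q/C1)
β0 stroke→R1  (0-jn J1 has e-setter on 1)
β2 stroke→R2  (J1: bond 1 brought effort, rest push out)
β3 stroke→I1  (J1 effort already set via bond 1)
β5 stroke→I2  (J1: bond 1 brought effort, rest push out)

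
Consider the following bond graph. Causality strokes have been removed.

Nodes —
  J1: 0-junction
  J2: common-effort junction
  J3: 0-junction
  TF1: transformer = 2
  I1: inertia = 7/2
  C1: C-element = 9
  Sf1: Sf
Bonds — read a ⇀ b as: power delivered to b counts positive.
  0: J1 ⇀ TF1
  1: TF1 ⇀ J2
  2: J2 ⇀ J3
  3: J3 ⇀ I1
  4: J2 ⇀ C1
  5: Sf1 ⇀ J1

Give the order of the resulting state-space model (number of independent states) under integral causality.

2  (C1, I1 all integral)

β5 →Sf1  (Sf1 fixes flow; stroke at Sf1)
β0 →J1  (only one effort-in slot at J1)
β1 →TF1  (TF1: transformer flips bond 0)
β3 →I1  (prefer integral on I1)
β2 →J3  (closing 0-jn rule on J3)
β4 →J2  (J2: last free bond brings effort in)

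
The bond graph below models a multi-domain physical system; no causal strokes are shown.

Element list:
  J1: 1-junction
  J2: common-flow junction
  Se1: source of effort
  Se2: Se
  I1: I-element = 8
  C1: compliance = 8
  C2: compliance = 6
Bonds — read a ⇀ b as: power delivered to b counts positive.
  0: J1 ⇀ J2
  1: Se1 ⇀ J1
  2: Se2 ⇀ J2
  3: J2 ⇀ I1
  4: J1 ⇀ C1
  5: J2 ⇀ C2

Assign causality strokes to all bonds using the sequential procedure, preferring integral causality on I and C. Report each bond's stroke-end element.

#0 stroke at J2
#1 stroke at J1
#2 stroke at J2
#3 stroke at I1
#4 stroke at J1
#5 stroke at J2

β1 stroke at J1  (Se1: effort source, stroke at far end)
β2 stroke at J2  (Se2 fixes effort; stroke away)
β3 stroke at I1  (prefer integral on I1)
β0 stroke at J2  (J2 flow already set via bond 3)
β5 stroke at J2  (J2: bond 3 brought flow, rest push out)
β4 stroke at J1  (J1 flow already set via bond 0)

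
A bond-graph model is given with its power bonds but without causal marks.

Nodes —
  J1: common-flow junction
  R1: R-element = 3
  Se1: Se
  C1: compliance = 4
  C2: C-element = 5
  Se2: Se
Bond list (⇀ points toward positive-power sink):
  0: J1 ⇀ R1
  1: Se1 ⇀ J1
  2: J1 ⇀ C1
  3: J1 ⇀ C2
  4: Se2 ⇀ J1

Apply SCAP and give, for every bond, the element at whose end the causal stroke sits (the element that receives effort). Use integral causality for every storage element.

b1 stroke at J1  (Se1: effort source, stroke at far end)
b4 stroke at J1  (source Se2 imposes e)
b2 stroke at J1  (C1 integral (e out))
b3 stroke at J1  (C2: C, integral causality)
b0 stroke at R1  (J1 needs exactly one f-in)

β0 |R1
β1 |J1
β2 |J1
β3 |J1
β4 |J1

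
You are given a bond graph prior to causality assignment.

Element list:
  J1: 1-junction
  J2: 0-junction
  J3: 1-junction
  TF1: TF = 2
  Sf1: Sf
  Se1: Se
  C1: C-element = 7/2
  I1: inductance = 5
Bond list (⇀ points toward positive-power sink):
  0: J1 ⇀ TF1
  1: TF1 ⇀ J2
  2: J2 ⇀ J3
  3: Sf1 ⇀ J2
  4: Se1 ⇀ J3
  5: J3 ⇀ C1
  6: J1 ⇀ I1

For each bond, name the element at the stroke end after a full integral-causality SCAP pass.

#3 stroke→Sf1  (Sf1 fixes flow; stroke at Sf1)
#4 stroke→J3  (Se1: effort source, stroke at far end)
#5 stroke→J3  (C1 integral (e out))
#2 stroke→J2  (closing 1-jn rule on J3)
#1 stroke→TF1  (0-jn J2 has e-setter on 2)
#0 stroke→J1  (TF TF1: opposite of bond 1)
#6 stroke→I1  (J1 needs exactly one f-in)

β0 →J1
β1 →TF1
β2 →J2
β3 →Sf1
β4 →J3
β5 →J3
β6 →I1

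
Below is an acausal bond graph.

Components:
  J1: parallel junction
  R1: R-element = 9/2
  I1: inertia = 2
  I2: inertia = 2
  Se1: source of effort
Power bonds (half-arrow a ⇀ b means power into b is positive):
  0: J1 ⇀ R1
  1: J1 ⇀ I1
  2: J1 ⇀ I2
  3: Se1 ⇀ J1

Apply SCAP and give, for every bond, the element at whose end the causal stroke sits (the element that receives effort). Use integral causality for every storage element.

#3 stroke at J1  (Se1 fixes effort; stroke away)
#0 stroke at R1  (common-e at J1 fixed by 3)
#1 stroke at I1  (J1: bond 3 brought effort, rest push out)
#2 stroke at I2  (J1 effort already set via bond 3)

β0 →R1
β1 →I1
β2 →I2
β3 →J1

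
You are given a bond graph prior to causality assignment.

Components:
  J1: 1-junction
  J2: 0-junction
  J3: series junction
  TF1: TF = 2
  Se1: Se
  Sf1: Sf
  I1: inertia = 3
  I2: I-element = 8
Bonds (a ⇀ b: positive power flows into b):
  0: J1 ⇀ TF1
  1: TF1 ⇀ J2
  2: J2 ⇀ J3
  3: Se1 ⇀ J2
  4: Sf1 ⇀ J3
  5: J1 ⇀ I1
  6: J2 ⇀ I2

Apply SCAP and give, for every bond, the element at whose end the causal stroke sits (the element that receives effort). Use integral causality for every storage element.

bond 0 |J1
bond 1 |TF1
bond 2 |J3
bond 3 |J2
bond 4 |Sf1
bond 5 |I1
bond 6 |I2

β3 stroke→J2  (Se1 (Se) sets effort on bond)
β4 stroke→Sf1  (Sf1: flow source, stroke at near end)
β1 stroke→TF1  (common-e at J2 fixed by 3)
β2 stroke→J3  (J2 effort already set via bond 3)
β6 stroke→I2  (0-jn J2 has e-setter on 3)
β0 stroke→J1  (TF TF1: opposite of bond 1)
β5 stroke→I1  (closing 1-jn rule on J1)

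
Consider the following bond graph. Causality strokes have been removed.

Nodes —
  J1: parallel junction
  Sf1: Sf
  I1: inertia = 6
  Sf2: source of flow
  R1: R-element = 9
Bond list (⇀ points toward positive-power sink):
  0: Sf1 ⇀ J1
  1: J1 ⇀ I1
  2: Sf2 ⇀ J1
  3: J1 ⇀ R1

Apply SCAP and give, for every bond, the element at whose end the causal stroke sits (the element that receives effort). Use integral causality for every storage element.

#0 stroke→Sf1  (Sf1: flow source, stroke at near end)
#2 stroke→Sf2  (Sf2 fixes flow; stroke at Sf2)
#1 stroke→I1  (I1 outputs flow p/I1)
#3 stroke→J1  (J1: last free bond brings effort in)

#0 stroke→Sf1
#1 stroke→I1
#2 stroke→Sf2
#3 stroke→J1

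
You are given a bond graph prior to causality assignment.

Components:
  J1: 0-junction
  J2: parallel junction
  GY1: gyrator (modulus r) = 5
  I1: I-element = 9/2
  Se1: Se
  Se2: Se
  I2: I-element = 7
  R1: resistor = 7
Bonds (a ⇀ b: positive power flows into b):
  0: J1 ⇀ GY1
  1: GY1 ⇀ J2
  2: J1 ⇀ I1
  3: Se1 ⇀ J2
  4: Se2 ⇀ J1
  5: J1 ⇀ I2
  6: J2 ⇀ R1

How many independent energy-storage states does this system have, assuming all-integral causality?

b3 stroke at J2  (Se1: effort source, stroke at far end)
b4 stroke at J1  (source Se2 imposes e)
b0 stroke at GY1  (0-jn J1 has e-setter on 4)
b2 stroke at I1  (J1 effort already set via bond 4)
b5 stroke at I2  (0-jn J1 has e-setter on 4)
b1 stroke at GY1  (0-jn J2 has e-setter on 3)
b6 stroke at R1  (J2: bond 3 brought effort, rest push out)

2  (I1, I2 all integral)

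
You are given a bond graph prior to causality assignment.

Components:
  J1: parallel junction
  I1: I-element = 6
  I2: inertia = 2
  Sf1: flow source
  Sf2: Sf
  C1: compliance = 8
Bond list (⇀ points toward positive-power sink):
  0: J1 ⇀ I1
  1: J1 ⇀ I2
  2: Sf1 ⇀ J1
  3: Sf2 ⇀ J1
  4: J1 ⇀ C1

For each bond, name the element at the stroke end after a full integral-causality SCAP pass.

β2 |Sf1  (Sf1 fixes flow; stroke at Sf1)
β3 |Sf2  (Sf2: flow source, stroke at near end)
β0 |I1  (prefer integral on I1)
β1 |I2  (I2 integral (f out))
β4 |J1  (only one effort-in slot at J1)

b0 →I1
b1 →I2
b2 →Sf1
b3 →Sf2
b4 →J1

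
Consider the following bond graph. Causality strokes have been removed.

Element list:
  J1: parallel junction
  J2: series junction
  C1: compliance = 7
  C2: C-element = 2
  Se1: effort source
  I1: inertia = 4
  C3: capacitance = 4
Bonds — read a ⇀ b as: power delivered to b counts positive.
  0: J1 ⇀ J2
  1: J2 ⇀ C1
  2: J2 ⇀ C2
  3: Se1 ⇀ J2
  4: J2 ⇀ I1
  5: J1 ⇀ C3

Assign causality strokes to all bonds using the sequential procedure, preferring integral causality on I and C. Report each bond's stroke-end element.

b3 stroke at J2  (Se1 fixes effort; stroke away)
b1 stroke at J2  (C1: C, integral causality)
b2 stroke at J2  (C2 outputs effort q/C2)
b4 stroke at I1  (I1 integral (f out))
b0 stroke at J2  (common-f at J2 fixed by 4)
b5 stroke at J1  (J1: last free bond brings effort in)

bond 0 stroke at J2
bond 1 stroke at J2
bond 2 stroke at J2
bond 3 stroke at J2
bond 4 stroke at I1
bond 5 stroke at J1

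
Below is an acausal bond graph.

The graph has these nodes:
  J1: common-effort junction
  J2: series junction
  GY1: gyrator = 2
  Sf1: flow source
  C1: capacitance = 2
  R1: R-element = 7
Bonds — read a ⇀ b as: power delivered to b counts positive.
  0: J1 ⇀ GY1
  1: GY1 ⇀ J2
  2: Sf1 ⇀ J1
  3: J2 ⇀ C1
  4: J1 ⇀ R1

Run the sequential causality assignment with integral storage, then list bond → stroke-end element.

β0 stroke at GY1
β1 stroke at GY1
β2 stroke at Sf1
β3 stroke at J2
β4 stroke at J1

bond 2 →Sf1  (source Sf1 imposes f)
bond 3 →J2  (C1: C, integral causality)
bond 1 →GY1  (only one flow-in slot at J2)
bond 0 →GY1  (GY1: gyrator matches bond 1)
bond 4 →J1  (closing 0-jn rule on J1)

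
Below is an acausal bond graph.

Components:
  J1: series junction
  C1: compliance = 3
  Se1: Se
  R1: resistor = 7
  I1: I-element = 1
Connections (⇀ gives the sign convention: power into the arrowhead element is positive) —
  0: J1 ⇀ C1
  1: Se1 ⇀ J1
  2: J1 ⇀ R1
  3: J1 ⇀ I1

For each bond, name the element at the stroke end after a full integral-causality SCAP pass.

#0 |J1
#1 |J1
#2 |J1
#3 |I1

β1 stroke→J1  (Se1 fixes effort; stroke away)
β0 stroke→J1  (C1: C, integral causality)
β3 stroke→I1  (I1: I, integral causality)
β2 stroke→J1  (J1: bond 3 brought flow, rest push out)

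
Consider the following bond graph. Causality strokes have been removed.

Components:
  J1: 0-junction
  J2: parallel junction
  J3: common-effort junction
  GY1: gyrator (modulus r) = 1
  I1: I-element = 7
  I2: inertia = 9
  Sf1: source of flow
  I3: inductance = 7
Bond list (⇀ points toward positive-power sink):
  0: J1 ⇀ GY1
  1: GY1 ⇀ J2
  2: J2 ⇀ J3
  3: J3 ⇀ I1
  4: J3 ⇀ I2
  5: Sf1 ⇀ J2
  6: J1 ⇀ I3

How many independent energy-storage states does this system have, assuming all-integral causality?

bond 5 →Sf1  (Sf1 (Sf) sets flow on bond)
bond 3 →I1  (prefer integral on I1)
bond 4 →I2  (I2 outputs flow p/I2)
bond 2 →J3  (J3 needs exactly one e-in)
bond 1 →J2  (J2 needs exactly one e-in)
bond 0 →J1  (GY1: gyrator matches bond 1)
bond 6 →I3  (common-e at J1 fixed by 0)

3  (I1, I2, I3 all integral)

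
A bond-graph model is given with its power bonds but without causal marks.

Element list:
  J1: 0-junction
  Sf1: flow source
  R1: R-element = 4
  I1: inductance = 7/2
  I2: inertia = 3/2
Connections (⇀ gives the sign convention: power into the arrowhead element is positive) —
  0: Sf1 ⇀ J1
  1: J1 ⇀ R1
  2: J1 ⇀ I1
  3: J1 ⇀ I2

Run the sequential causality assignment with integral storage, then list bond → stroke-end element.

bond 0 →Sf1
bond 1 →J1
bond 2 →I1
bond 3 →I2

β0 stroke at Sf1  (Sf1 fixes flow; stroke at Sf1)
β2 stroke at I1  (I1: I, integral causality)
β3 stroke at I2  (I2 outputs flow p/I2)
β1 stroke at J1  (J1 needs exactly one e-in)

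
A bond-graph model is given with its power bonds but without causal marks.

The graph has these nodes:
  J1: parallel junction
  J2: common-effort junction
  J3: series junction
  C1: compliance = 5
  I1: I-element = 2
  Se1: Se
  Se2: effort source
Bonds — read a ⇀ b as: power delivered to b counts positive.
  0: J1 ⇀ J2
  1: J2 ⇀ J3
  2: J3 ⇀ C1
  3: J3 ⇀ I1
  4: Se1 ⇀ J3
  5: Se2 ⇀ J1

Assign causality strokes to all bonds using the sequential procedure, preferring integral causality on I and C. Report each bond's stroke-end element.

#4 stroke at J3  (Se1: effort source, stroke at far end)
#5 stroke at J1  (Se2 fixes effort; stroke away)
#0 stroke at J2  (common-e at J1 fixed by 5)
#1 stroke at J3  (0-jn J2 has e-setter on 0)
#2 stroke at J3  (prefer integral on C1)
#3 stroke at I1  (only one flow-in slot at J3)

#0 stroke at J2
#1 stroke at J3
#2 stroke at J3
#3 stroke at I1
#4 stroke at J3
#5 stroke at J1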